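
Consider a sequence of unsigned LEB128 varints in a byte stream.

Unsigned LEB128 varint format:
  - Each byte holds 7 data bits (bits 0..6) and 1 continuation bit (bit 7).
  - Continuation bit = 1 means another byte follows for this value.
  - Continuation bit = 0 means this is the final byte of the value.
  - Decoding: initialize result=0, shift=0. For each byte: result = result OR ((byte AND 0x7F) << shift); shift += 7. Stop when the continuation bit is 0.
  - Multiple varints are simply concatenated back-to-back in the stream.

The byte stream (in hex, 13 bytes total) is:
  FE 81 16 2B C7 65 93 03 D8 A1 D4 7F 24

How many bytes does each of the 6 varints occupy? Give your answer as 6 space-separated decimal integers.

Answer: 3 1 2 2 4 1

Derivation:
  byte[0]=0xFE cont=1 payload=0x7E=126: acc |= 126<<0 -> acc=126 shift=7
  byte[1]=0x81 cont=1 payload=0x01=1: acc |= 1<<7 -> acc=254 shift=14
  byte[2]=0x16 cont=0 payload=0x16=22: acc |= 22<<14 -> acc=360702 shift=21 [end]
Varint 1: bytes[0:3] = FE 81 16 -> value 360702 (3 byte(s))
  byte[3]=0x2B cont=0 payload=0x2B=43: acc |= 43<<0 -> acc=43 shift=7 [end]
Varint 2: bytes[3:4] = 2B -> value 43 (1 byte(s))
  byte[4]=0xC7 cont=1 payload=0x47=71: acc |= 71<<0 -> acc=71 shift=7
  byte[5]=0x65 cont=0 payload=0x65=101: acc |= 101<<7 -> acc=12999 shift=14 [end]
Varint 3: bytes[4:6] = C7 65 -> value 12999 (2 byte(s))
  byte[6]=0x93 cont=1 payload=0x13=19: acc |= 19<<0 -> acc=19 shift=7
  byte[7]=0x03 cont=0 payload=0x03=3: acc |= 3<<7 -> acc=403 shift=14 [end]
Varint 4: bytes[6:8] = 93 03 -> value 403 (2 byte(s))
  byte[8]=0xD8 cont=1 payload=0x58=88: acc |= 88<<0 -> acc=88 shift=7
  byte[9]=0xA1 cont=1 payload=0x21=33: acc |= 33<<7 -> acc=4312 shift=14
  byte[10]=0xD4 cont=1 payload=0x54=84: acc |= 84<<14 -> acc=1380568 shift=21
  byte[11]=0x7F cont=0 payload=0x7F=127: acc |= 127<<21 -> acc=267718872 shift=28 [end]
Varint 5: bytes[8:12] = D8 A1 D4 7F -> value 267718872 (4 byte(s))
  byte[12]=0x24 cont=0 payload=0x24=36: acc |= 36<<0 -> acc=36 shift=7 [end]
Varint 6: bytes[12:13] = 24 -> value 36 (1 byte(s))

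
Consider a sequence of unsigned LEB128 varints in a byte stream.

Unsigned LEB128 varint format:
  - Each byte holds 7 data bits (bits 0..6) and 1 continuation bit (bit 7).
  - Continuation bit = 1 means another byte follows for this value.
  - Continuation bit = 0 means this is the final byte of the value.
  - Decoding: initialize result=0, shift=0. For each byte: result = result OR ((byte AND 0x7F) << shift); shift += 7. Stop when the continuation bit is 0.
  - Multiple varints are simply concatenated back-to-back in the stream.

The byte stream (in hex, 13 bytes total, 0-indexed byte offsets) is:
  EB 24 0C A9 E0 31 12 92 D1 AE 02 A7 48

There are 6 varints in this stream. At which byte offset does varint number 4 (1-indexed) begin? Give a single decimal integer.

  byte[0]=0xEB cont=1 payload=0x6B=107: acc |= 107<<0 -> acc=107 shift=7
  byte[1]=0x24 cont=0 payload=0x24=36: acc |= 36<<7 -> acc=4715 shift=14 [end]
Varint 1: bytes[0:2] = EB 24 -> value 4715 (2 byte(s))
  byte[2]=0x0C cont=0 payload=0x0C=12: acc |= 12<<0 -> acc=12 shift=7 [end]
Varint 2: bytes[2:3] = 0C -> value 12 (1 byte(s))
  byte[3]=0xA9 cont=1 payload=0x29=41: acc |= 41<<0 -> acc=41 shift=7
  byte[4]=0xE0 cont=1 payload=0x60=96: acc |= 96<<7 -> acc=12329 shift=14
  byte[5]=0x31 cont=0 payload=0x31=49: acc |= 49<<14 -> acc=815145 shift=21 [end]
Varint 3: bytes[3:6] = A9 E0 31 -> value 815145 (3 byte(s))
  byte[6]=0x12 cont=0 payload=0x12=18: acc |= 18<<0 -> acc=18 shift=7 [end]
Varint 4: bytes[6:7] = 12 -> value 18 (1 byte(s))
  byte[7]=0x92 cont=1 payload=0x12=18: acc |= 18<<0 -> acc=18 shift=7
  byte[8]=0xD1 cont=1 payload=0x51=81: acc |= 81<<7 -> acc=10386 shift=14
  byte[9]=0xAE cont=1 payload=0x2E=46: acc |= 46<<14 -> acc=764050 shift=21
  byte[10]=0x02 cont=0 payload=0x02=2: acc |= 2<<21 -> acc=4958354 shift=28 [end]
Varint 5: bytes[7:11] = 92 D1 AE 02 -> value 4958354 (4 byte(s))
  byte[11]=0xA7 cont=1 payload=0x27=39: acc |= 39<<0 -> acc=39 shift=7
  byte[12]=0x48 cont=0 payload=0x48=72: acc |= 72<<7 -> acc=9255 shift=14 [end]
Varint 6: bytes[11:13] = A7 48 -> value 9255 (2 byte(s))

Answer: 6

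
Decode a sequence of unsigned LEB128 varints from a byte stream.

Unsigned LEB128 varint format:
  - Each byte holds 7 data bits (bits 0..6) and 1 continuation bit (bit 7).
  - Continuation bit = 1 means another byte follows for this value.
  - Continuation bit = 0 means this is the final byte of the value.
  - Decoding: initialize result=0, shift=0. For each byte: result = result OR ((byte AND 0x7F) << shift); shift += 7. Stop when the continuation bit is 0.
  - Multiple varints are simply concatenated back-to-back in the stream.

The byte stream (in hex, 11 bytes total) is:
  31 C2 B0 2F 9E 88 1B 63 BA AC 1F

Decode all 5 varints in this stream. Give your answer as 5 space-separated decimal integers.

Answer: 49 776258 443422 99 513594

Derivation:
  byte[0]=0x31 cont=0 payload=0x31=49: acc |= 49<<0 -> acc=49 shift=7 [end]
Varint 1: bytes[0:1] = 31 -> value 49 (1 byte(s))
  byte[1]=0xC2 cont=1 payload=0x42=66: acc |= 66<<0 -> acc=66 shift=7
  byte[2]=0xB0 cont=1 payload=0x30=48: acc |= 48<<7 -> acc=6210 shift=14
  byte[3]=0x2F cont=0 payload=0x2F=47: acc |= 47<<14 -> acc=776258 shift=21 [end]
Varint 2: bytes[1:4] = C2 B0 2F -> value 776258 (3 byte(s))
  byte[4]=0x9E cont=1 payload=0x1E=30: acc |= 30<<0 -> acc=30 shift=7
  byte[5]=0x88 cont=1 payload=0x08=8: acc |= 8<<7 -> acc=1054 shift=14
  byte[6]=0x1B cont=0 payload=0x1B=27: acc |= 27<<14 -> acc=443422 shift=21 [end]
Varint 3: bytes[4:7] = 9E 88 1B -> value 443422 (3 byte(s))
  byte[7]=0x63 cont=0 payload=0x63=99: acc |= 99<<0 -> acc=99 shift=7 [end]
Varint 4: bytes[7:8] = 63 -> value 99 (1 byte(s))
  byte[8]=0xBA cont=1 payload=0x3A=58: acc |= 58<<0 -> acc=58 shift=7
  byte[9]=0xAC cont=1 payload=0x2C=44: acc |= 44<<7 -> acc=5690 shift=14
  byte[10]=0x1F cont=0 payload=0x1F=31: acc |= 31<<14 -> acc=513594 shift=21 [end]
Varint 5: bytes[8:11] = BA AC 1F -> value 513594 (3 byte(s))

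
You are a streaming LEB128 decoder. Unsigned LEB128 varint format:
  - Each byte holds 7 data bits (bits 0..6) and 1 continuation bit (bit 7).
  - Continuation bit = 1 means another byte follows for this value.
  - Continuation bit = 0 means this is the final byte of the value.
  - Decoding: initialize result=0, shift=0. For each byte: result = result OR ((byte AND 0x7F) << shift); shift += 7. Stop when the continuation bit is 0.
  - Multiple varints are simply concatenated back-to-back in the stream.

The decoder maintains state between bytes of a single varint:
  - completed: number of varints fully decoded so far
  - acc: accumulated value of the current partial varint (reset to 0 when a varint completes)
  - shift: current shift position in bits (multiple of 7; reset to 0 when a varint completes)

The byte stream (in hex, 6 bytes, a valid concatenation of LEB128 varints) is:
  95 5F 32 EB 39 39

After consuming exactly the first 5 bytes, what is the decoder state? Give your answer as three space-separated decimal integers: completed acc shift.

byte[0]=0x95 cont=1 payload=0x15: acc |= 21<<0 -> completed=0 acc=21 shift=7
byte[1]=0x5F cont=0 payload=0x5F: varint #1 complete (value=12181); reset -> completed=1 acc=0 shift=0
byte[2]=0x32 cont=0 payload=0x32: varint #2 complete (value=50); reset -> completed=2 acc=0 shift=0
byte[3]=0xEB cont=1 payload=0x6B: acc |= 107<<0 -> completed=2 acc=107 shift=7
byte[4]=0x39 cont=0 payload=0x39: varint #3 complete (value=7403); reset -> completed=3 acc=0 shift=0

Answer: 3 0 0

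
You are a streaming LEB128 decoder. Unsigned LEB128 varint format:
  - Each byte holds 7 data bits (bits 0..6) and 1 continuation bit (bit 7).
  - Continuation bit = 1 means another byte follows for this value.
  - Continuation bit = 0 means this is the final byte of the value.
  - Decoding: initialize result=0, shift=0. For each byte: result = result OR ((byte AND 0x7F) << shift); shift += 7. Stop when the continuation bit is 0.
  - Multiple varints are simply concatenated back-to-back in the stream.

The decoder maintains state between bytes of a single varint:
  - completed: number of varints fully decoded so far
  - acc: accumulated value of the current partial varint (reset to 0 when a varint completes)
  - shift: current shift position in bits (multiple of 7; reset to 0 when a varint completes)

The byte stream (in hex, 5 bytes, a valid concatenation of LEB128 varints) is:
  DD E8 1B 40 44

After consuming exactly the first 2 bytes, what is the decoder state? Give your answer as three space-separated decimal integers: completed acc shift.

Answer: 0 13405 14

Derivation:
byte[0]=0xDD cont=1 payload=0x5D: acc |= 93<<0 -> completed=0 acc=93 shift=7
byte[1]=0xE8 cont=1 payload=0x68: acc |= 104<<7 -> completed=0 acc=13405 shift=14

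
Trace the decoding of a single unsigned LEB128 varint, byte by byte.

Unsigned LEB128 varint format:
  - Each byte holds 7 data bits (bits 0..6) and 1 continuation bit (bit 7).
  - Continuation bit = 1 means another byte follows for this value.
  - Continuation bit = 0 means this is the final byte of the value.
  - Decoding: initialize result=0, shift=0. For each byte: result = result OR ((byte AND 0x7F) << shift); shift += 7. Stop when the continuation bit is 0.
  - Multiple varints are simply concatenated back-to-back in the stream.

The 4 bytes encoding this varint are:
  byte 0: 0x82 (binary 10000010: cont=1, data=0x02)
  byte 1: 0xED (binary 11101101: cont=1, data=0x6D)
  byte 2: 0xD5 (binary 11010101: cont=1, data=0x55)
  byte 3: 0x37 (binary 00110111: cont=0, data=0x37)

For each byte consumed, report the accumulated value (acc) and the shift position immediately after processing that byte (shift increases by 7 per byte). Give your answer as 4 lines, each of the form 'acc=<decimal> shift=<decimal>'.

byte 0=0x82: payload=0x02=2, contrib = 2<<0 = 2; acc -> 2, shift -> 7
byte 1=0xED: payload=0x6D=109, contrib = 109<<7 = 13952; acc -> 13954, shift -> 14
byte 2=0xD5: payload=0x55=85, contrib = 85<<14 = 1392640; acc -> 1406594, shift -> 21
byte 3=0x37: payload=0x37=55, contrib = 55<<21 = 115343360; acc -> 116749954, shift -> 28

Answer: acc=2 shift=7
acc=13954 shift=14
acc=1406594 shift=21
acc=116749954 shift=28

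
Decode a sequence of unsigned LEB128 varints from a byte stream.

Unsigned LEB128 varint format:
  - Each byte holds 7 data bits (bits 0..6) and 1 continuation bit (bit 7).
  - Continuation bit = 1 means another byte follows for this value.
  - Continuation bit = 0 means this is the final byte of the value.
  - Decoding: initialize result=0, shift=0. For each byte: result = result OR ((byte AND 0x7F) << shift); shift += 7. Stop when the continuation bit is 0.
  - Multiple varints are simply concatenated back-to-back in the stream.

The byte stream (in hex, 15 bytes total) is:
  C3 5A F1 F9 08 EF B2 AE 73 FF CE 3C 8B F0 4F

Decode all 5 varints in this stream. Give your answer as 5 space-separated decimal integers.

Answer: 11587 146673 241932655 993151 1308683

Derivation:
  byte[0]=0xC3 cont=1 payload=0x43=67: acc |= 67<<0 -> acc=67 shift=7
  byte[1]=0x5A cont=0 payload=0x5A=90: acc |= 90<<7 -> acc=11587 shift=14 [end]
Varint 1: bytes[0:2] = C3 5A -> value 11587 (2 byte(s))
  byte[2]=0xF1 cont=1 payload=0x71=113: acc |= 113<<0 -> acc=113 shift=7
  byte[3]=0xF9 cont=1 payload=0x79=121: acc |= 121<<7 -> acc=15601 shift=14
  byte[4]=0x08 cont=0 payload=0x08=8: acc |= 8<<14 -> acc=146673 shift=21 [end]
Varint 2: bytes[2:5] = F1 F9 08 -> value 146673 (3 byte(s))
  byte[5]=0xEF cont=1 payload=0x6F=111: acc |= 111<<0 -> acc=111 shift=7
  byte[6]=0xB2 cont=1 payload=0x32=50: acc |= 50<<7 -> acc=6511 shift=14
  byte[7]=0xAE cont=1 payload=0x2E=46: acc |= 46<<14 -> acc=760175 shift=21
  byte[8]=0x73 cont=0 payload=0x73=115: acc |= 115<<21 -> acc=241932655 shift=28 [end]
Varint 3: bytes[5:9] = EF B2 AE 73 -> value 241932655 (4 byte(s))
  byte[9]=0xFF cont=1 payload=0x7F=127: acc |= 127<<0 -> acc=127 shift=7
  byte[10]=0xCE cont=1 payload=0x4E=78: acc |= 78<<7 -> acc=10111 shift=14
  byte[11]=0x3C cont=0 payload=0x3C=60: acc |= 60<<14 -> acc=993151 shift=21 [end]
Varint 4: bytes[9:12] = FF CE 3C -> value 993151 (3 byte(s))
  byte[12]=0x8B cont=1 payload=0x0B=11: acc |= 11<<0 -> acc=11 shift=7
  byte[13]=0xF0 cont=1 payload=0x70=112: acc |= 112<<7 -> acc=14347 shift=14
  byte[14]=0x4F cont=0 payload=0x4F=79: acc |= 79<<14 -> acc=1308683 shift=21 [end]
Varint 5: bytes[12:15] = 8B F0 4F -> value 1308683 (3 byte(s))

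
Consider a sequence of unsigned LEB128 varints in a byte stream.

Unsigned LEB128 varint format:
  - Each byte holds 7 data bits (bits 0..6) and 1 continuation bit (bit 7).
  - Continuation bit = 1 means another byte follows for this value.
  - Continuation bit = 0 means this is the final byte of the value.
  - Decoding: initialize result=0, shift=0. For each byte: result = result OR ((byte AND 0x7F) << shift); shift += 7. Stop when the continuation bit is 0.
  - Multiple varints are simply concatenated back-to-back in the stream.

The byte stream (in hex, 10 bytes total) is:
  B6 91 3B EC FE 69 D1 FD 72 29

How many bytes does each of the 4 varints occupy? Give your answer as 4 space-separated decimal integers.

Answer: 3 3 3 1

Derivation:
  byte[0]=0xB6 cont=1 payload=0x36=54: acc |= 54<<0 -> acc=54 shift=7
  byte[1]=0x91 cont=1 payload=0x11=17: acc |= 17<<7 -> acc=2230 shift=14
  byte[2]=0x3B cont=0 payload=0x3B=59: acc |= 59<<14 -> acc=968886 shift=21 [end]
Varint 1: bytes[0:3] = B6 91 3B -> value 968886 (3 byte(s))
  byte[3]=0xEC cont=1 payload=0x6C=108: acc |= 108<<0 -> acc=108 shift=7
  byte[4]=0xFE cont=1 payload=0x7E=126: acc |= 126<<7 -> acc=16236 shift=14
  byte[5]=0x69 cont=0 payload=0x69=105: acc |= 105<<14 -> acc=1736556 shift=21 [end]
Varint 2: bytes[3:6] = EC FE 69 -> value 1736556 (3 byte(s))
  byte[6]=0xD1 cont=1 payload=0x51=81: acc |= 81<<0 -> acc=81 shift=7
  byte[7]=0xFD cont=1 payload=0x7D=125: acc |= 125<<7 -> acc=16081 shift=14
  byte[8]=0x72 cont=0 payload=0x72=114: acc |= 114<<14 -> acc=1883857 shift=21 [end]
Varint 3: bytes[6:9] = D1 FD 72 -> value 1883857 (3 byte(s))
  byte[9]=0x29 cont=0 payload=0x29=41: acc |= 41<<0 -> acc=41 shift=7 [end]
Varint 4: bytes[9:10] = 29 -> value 41 (1 byte(s))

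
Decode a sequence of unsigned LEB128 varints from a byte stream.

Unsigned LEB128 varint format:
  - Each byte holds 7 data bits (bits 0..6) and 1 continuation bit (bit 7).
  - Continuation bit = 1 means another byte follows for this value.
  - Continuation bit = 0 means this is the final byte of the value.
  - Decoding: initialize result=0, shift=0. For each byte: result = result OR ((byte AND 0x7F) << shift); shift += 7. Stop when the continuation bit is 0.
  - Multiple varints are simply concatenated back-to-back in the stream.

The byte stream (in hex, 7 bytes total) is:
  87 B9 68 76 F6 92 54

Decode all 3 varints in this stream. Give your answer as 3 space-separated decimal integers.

Answer: 1711239 118 1378678

Derivation:
  byte[0]=0x87 cont=1 payload=0x07=7: acc |= 7<<0 -> acc=7 shift=7
  byte[1]=0xB9 cont=1 payload=0x39=57: acc |= 57<<7 -> acc=7303 shift=14
  byte[2]=0x68 cont=0 payload=0x68=104: acc |= 104<<14 -> acc=1711239 shift=21 [end]
Varint 1: bytes[0:3] = 87 B9 68 -> value 1711239 (3 byte(s))
  byte[3]=0x76 cont=0 payload=0x76=118: acc |= 118<<0 -> acc=118 shift=7 [end]
Varint 2: bytes[3:4] = 76 -> value 118 (1 byte(s))
  byte[4]=0xF6 cont=1 payload=0x76=118: acc |= 118<<0 -> acc=118 shift=7
  byte[5]=0x92 cont=1 payload=0x12=18: acc |= 18<<7 -> acc=2422 shift=14
  byte[6]=0x54 cont=0 payload=0x54=84: acc |= 84<<14 -> acc=1378678 shift=21 [end]
Varint 3: bytes[4:7] = F6 92 54 -> value 1378678 (3 byte(s))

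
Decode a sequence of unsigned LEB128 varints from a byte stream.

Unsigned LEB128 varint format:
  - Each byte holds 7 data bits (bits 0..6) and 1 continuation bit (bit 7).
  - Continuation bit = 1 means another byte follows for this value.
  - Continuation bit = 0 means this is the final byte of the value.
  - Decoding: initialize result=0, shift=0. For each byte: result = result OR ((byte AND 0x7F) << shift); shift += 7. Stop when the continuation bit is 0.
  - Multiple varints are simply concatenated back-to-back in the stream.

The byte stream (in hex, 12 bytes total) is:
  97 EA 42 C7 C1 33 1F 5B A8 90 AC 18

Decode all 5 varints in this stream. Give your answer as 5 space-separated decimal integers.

  byte[0]=0x97 cont=1 payload=0x17=23: acc |= 23<<0 -> acc=23 shift=7
  byte[1]=0xEA cont=1 payload=0x6A=106: acc |= 106<<7 -> acc=13591 shift=14
  byte[2]=0x42 cont=0 payload=0x42=66: acc |= 66<<14 -> acc=1094935 shift=21 [end]
Varint 1: bytes[0:3] = 97 EA 42 -> value 1094935 (3 byte(s))
  byte[3]=0xC7 cont=1 payload=0x47=71: acc |= 71<<0 -> acc=71 shift=7
  byte[4]=0xC1 cont=1 payload=0x41=65: acc |= 65<<7 -> acc=8391 shift=14
  byte[5]=0x33 cont=0 payload=0x33=51: acc |= 51<<14 -> acc=843975 shift=21 [end]
Varint 2: bytes[3:6] = C7 C1 33 -> value 843975 (3 byte(s))
  byte[6]=0x1F cont=0 payload=0x1F=31: acc |= 31<<0 -> acc=31 shift=7 [end]
Varint 3: bytes[6:7] = 1F -> value 31 (1 byte(s))
  byte[7]=0x5B cont=0 payload=0x5B=91: acc |= 91<<0 -> acc=91 shift=7 [end]
Varint 4: bytes[7:8] = 5B -> value 91 (1 byte(s))
  byte[8]=0xA8 cont=1 payload=0x28=40: acc |= 40<<0 -> acc=40 shift=7
  byte[9]=0x90 cont=1 payload=0x10=16: acc |= 16<<7 -> acc=2088 shift=14
  byte[10]=0xAC cont=1 payload=0x2C=44: acc |= 44<<14 -> acc=722984 shift=21
  byte[11]=0x18 cont=0 payload=0x18=24: acc |= 24<<21 -> acc=51054632 shift=28 [end]
Varint 5: bytes[8:12] = A8 90 AC 18 -> value 51054632 (4 byte(s))

Answer: 1094935 843975 31 91 51054632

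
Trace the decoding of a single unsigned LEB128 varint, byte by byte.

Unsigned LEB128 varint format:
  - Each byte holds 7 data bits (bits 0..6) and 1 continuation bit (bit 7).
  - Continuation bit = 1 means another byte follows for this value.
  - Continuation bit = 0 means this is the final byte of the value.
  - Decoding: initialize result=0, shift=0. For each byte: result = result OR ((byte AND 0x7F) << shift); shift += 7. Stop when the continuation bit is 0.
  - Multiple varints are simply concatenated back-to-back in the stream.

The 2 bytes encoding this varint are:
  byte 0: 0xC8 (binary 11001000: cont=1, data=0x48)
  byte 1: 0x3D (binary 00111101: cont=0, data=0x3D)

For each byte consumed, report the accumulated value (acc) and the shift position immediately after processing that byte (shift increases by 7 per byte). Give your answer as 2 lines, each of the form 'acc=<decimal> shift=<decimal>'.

byte 0=0xC8: payload=0x48=72, contrib = 72<<0 = 72; acc -> 72, shift -> 7
byte 1=0x3D: payload=0x3D=61, contrib = 61<<7 = 7808; acc -> 7880, shift -> 14

Answer: acc=72 shift=7
acc=7880 shift=14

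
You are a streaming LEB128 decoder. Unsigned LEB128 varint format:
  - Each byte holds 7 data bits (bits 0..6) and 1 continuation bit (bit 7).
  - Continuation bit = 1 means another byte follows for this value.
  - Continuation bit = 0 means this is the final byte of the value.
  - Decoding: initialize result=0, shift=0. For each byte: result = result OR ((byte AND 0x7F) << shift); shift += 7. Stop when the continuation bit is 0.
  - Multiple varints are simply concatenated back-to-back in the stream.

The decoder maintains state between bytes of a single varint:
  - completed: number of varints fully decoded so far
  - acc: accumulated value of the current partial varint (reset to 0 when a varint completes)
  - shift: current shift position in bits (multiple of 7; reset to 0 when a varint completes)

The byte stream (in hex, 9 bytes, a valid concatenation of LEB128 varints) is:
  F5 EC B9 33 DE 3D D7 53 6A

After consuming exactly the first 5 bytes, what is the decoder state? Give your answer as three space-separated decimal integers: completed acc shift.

Answer: 1 94 7

Derivation:
byte[0]=0xF5 cont=1 payload=0x75: acc |= 117<<0 -> completed=0 acc=117 shift=7
byte[1]=0xEC cont=1 payload=0x6C: acc |= 108<<7 -> completed=0 acc=13941 shift=14
byte[2]=0xB9 cont=1 payload=0x39: acc |= 57<<14 -> completed=0 acc=947829 shift=21
byte[3]=0x33 cont=0 payload=0x33: varint #1 complete (value=107902581); reset -> completed=1 acc=0 shift=0
byte[4]=0xDE cont=1 payload=0x5E: acc |= 94<<0 -> completed=1 acc=94 shift=7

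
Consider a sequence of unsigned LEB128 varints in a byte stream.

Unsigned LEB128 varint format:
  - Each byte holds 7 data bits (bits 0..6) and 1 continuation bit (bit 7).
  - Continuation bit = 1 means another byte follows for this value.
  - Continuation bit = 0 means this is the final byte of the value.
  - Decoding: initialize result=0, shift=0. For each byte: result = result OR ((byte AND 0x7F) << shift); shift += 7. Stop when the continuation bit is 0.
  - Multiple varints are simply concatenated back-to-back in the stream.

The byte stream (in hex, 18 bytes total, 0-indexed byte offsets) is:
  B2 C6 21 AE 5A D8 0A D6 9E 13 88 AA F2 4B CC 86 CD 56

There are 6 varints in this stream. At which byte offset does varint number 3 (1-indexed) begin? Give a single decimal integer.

  byte[0]=0xB2 cont=1 payload=0x32=50: acc |= 50<<0 -> acc=50 shift=7
  byte[1]=0xC6 cont=1 payload=0x46=70: acc |= 70<<7 -> acc=9010 shift=14
  byte[2]=0x21 cont=0 payload=0x21=33: acc |= 33<<14 -> acc=549682 shift=21 [end]
Varint 1: bytes[0:3] = B2 C6 21 -> value 549682 (3 byte(s))
  byte[3]=0xAE cont=1 payload=0x2E=46: acc |= 46<<0 -> acc=46 shift=7
  byte[4]=0x5A cont=0 payload=0x5A=90: acc |= 90<<7 -> acc=11566 shift=14 [end]
Varint 2: bytes[3:5] = AE 5A -> value 11566 (2 byte(s))
  byte[5]=0xD8 cont=1 payload=0x58=88: acc |= 88<<0 -> acc=88 shift=7
  byte[6]=0x0A cont=0 payload=0x0A=10: acc |= 10<<7 -> acc=1368 shift=14 [end]
Varint 3: bytes[5:7] = D8 0A -> value 1368 (2 byte(s))
  byte[7]=0xD6 cont=1 payload=0x56=86: acc |= 86<<0 -> acc=86 shift=7
  byte[8]=0x9E cont=1 payload=0x1E=30: acc |= 30<<7 -> acc=3926 shift=14
  byte[9]=0x13 cont=0 payload=0x13=19: acc |= 19<<14 -> acc=315222 shift=21 [end]
Varint 4: bytes[7:10] = D6 9E 13 -> value 315222 (3 byte(s))
  byte[10]=0x88 cont=1 payload=0x08=8: acc |= 8<<0 -> acc=8 shift=7
  byte[11]=0xAA cont=1 payload=0x2A=42: acc |= 42<<7 -> acc=5384 shift=14
  byte[12]=0xF2 cont=1 payload=0x72=114: acc |= 114<<14 -> acc=1873160 shift=21
  byte[13]=0x4B cont=0 payload=0x4B=75: acc |= 75<<21 -> acc=159159560 shift=28 [end]
Varint 5: bytes[10:14] = 88 AA F2 4B -> value 159159560 (4 byte(s))
  byte[14]=0xCC cont=1 payload=0x4C=76: acc |= 76<<0 -> acc=76 shift=7
  byte[15]=0x86 cont=1 payload=0x06=6: acc |= 6<<7 -> acc=844 shift=14
  byte[16]=0xCD cont=1 payload=0x4D=77: acc |= 77<<14 -> acc=1262412 shift=21
  byte[17]=0x56 cont=0 payload=0x56=86: acc |= 86<<21 -> acc=181617484 shift=28 [end]
Varint 6: bytes[14:18] = CC 86 CD 56 -> value 181617484 (4 byte(s))

Answer: 5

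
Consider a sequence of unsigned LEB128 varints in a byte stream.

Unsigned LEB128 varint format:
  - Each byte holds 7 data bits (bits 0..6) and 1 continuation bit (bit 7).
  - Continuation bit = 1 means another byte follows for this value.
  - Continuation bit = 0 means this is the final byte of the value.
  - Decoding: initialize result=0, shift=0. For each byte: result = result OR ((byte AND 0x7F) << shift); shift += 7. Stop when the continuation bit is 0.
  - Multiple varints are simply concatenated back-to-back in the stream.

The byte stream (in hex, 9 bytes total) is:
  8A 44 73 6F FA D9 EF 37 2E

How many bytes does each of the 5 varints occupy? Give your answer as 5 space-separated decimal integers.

Answer: 2 1 1 4 1

Derivation:
  byte[0]=0x8A cont=1 payload=0x0A=10: acc |= 10<<0 -> acc=10 shift=7
  byte[1]=0x44 cont=0 payload=0x44=68: acc |= 68<<7 -> acc=8714 shift=14 [end]
Varint 1: bytes[0:2] = 8A 44 -> value 8714 (2 byte(s))
  byte[2]=0x73 cont=0 payload=0x73=115: acc |= 115<<0 -> acc=115 shift=7 [end]
Varint 2: bytes[2:3] = 73 -> value 115 (1 byte(s))
  byte[3]=0x6F cont=0 payload=0x6F=111: acc |= 111<<0 -> acc=111 shift=7 [end]
Varint 3: bytes[3:4] = 6F -> value 111 (1 byte(s))
  byte[4]=0xFA cont=1 payload=0x7A=122: acc |= 122<<0 -> acc=122 shift=7
  byte[5]=0xD9 cont=1 payload=0x59=89: acc |= 89<<7 -> acc=11514 shift=14
  byte[6]=0xEF cont=1 payload=0x6F=111: acc |= 111<<14 -> acc=1830138 shift=21
  byte[7]=0x37 cont=0 payload=0x37=55: acc |= 55<<21 -> acc=117173498 shift=28 [end]
Varint 4: bytes[4:8] = FA D9 EF 37 -> value 117173498 (4 byte(s))
  byte[8]=0x2E cont=0 payload=0x2E=46: acc |= 46<<0 -> acc=46 shift=7 [end]
Varint 5: bytes[8:9] = 2E -> value 46 (1 byte(s))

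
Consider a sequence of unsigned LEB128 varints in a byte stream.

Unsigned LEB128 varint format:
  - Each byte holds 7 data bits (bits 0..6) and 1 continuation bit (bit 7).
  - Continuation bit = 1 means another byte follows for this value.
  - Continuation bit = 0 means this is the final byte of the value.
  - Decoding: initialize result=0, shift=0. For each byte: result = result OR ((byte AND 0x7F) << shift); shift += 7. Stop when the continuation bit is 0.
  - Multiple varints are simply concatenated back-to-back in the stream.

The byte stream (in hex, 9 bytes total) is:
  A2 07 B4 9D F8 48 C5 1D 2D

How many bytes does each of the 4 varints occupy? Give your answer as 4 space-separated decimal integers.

  byte[0]=0xA2 cont=1 payload=0x22=34: acc |= 34<<0 -> acc=34 shift=7
  byte[1]=0x07 cont=0 payload=0x07=7: acc |= 7<<7 -> acc=930 shift=14 [end]
Varint 1: bytes[0:2] = A2 07 -> value 930 (2 byte(s))
  byte[2]=0xB4 cont=1 payload=0x34=52: acc |= 52<<0 -> acc=52 shift=7
  byte[3]=0x9D cont=1 payload=0x1D=29: acc |= 29<<7 -> acc=3764 shift=14
  byte[4]=0xF8 cont=1 payload=0x78=120: acc |= 120<<14 -> acc=1969844 shift=21
  byte[5]=0x48 cont=0 payload=0x48=72: acc |= 72<<21 -> acc=152964788 shift=28 [end]
Varint 2: bytes[2:6] = B4 9D F8 48 -> value 152964788 (4 byte(s))
  byte[6]=0xC5 cont=1 payload=0x45=69: acc |= 69<<0 -> acc=69 shift=7
  byte[7]=0x1D cont=0 payload=0x1D=29: acc |= 29<<7 -> acc=3781 shift=14 [end]
Varint 3: bytes[6:8] = C5 1D -> value 3781 (2 byte(s))
  byte[8]=0x2D cont=0 payload=0x2D=45: acc |= 45<<0 -> acc=45 shift=7 [end]
Varint 4: bytes[8:9] = 2D -> value 45 (1 byte(s))

Answer: 2 4 2 1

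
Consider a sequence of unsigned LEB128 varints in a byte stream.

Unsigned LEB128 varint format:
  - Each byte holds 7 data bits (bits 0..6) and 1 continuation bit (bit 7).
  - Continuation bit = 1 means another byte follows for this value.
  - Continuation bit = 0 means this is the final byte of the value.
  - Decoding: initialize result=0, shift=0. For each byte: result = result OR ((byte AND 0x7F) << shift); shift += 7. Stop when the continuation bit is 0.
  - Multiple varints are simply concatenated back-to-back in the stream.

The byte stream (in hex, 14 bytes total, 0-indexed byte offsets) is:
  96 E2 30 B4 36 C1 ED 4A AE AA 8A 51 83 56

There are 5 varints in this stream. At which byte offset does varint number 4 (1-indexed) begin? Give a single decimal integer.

Answer: 8

Derivation:
  byte[0]=0x96 cont=1 payload=0x16=22: acc |= 22<<0 -> acc=22 shift=7
  byte[1]=0xE2 cont=1 payload=0x62=98: acc |= 98<<7 -> acc=12566 shift=14
  byte[2]=0x30 cont=0 payload=0x30=48: acc |= 48<<14 -> acc=798998 shift=21 [end]
Varint 1: bytes[0:3] = 96 E2 30 -> value 798998 (3 byte(s))
  byte[3]=0xB4 cont=1 payload=0x34=52: acc |= 52<<0 -> acc=52 shift=7
  byte[4]=0x36 cont=0 payload=0x36=54: acc |= 54<<7 -> acc=6964 shift=14 [end]
Varint 2: bytes[3:5] = B4 36 -> value 6964 (2 byte(s))
  byte[5]=0xC1 cont=1 payload=0x41=65: acc |= 65<<0 -> acc=65 shift=7
  byte[6]=0xED cont=1 payload=0x6D=109: acc |= 109<<7 -> acc=14017 shift=14
  byte[7]=0x4A cont=0 payload=0x4A=74: acc |= 74<<14 -> acc=1226433 shift=21 [end]
Varint 3: bytes[5:8] = C1 ED 4A -> value 1226433 (3 byte(s))
  byte[8]=0xAE cont=1 payload=0x2E=46: acc |= 46<<0 -> acc=46 shift=7
  byte[9]=0xAA cont=1 payload=0x2A=42: acc |= 42<<7 -> acc=5422 shift=14
  byte[10]=0x8A cont=1 payload=0x0A=10: acc |= 10<<14 -> acc=169262 shift=21
  byte[11]=0x51 cont=0 payload=0x51=81: acc |= 81<<21 -> acc=170038574 shift=28 [end]
Varint 4: bytes[8:12] = AE AA 8A 51 -> value 170038574 (4 byte(s))
  byte[12]=0x83 cont=1 payload=0x03=3: acc |= 3<<0 -> acc=3 shift=7
  byte[13]=0x56 cont=0 payload=0x56=86: acc |= 86<<7 -> acc=11011 shift=14 [end]
Varint 5: bytes[12:14] = 83 56 -> value 11011 (2 byte(s))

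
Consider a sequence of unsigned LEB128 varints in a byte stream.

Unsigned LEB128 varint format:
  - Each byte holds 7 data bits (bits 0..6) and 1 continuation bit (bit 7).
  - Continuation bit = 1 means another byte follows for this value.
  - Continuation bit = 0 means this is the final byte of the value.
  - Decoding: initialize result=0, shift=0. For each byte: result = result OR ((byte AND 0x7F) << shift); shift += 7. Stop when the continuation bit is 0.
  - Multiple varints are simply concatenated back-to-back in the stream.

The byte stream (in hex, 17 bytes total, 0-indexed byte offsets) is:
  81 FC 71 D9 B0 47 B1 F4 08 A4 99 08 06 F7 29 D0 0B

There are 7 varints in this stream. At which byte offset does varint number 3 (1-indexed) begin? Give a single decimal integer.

  byte[0]=0x81 cont=1 payload=0x01=1: acc |= 1<<0 -> acc=1 shift=7
  byte[1]=0xFC cont=1 payload=0x7C=124: acc |= 124<<7 -> acc=15873 shift=14
  byte[2]=0x71 cont=0 payload=0x71=113: acc |= 113<<14 -> acc=1867265 shift=21 [end]
Varint 1: bytes[0:3] = 81 FC 71 -> value 1867265 (3 byte(s))
  byte[3]=0xD9 cont=1 payload=0x59=89: acc |= 89<<0 -> acc=89 shift=7
  byte[4]=0xB0 cont=1 payload=0x30=48: acc |= 48<<7 -> acc=6233 shift=14
  byte[5]=0x47 cont=0 payload=0x47=71: acc |= 71<<14 -> acc=1169497 shift=21 [end]
Varint 2: bytes[3:6] = D9 B0 47 -> value 1169497 (3 byte(s))
  byte[6]=0xB1 cont=1 payload=0x31=49: acc |= 49<<0 -> acc=49 shift=7
  byte[7]=0xF4 cont=1 payload=0x74=116: acc |= 116<<7 -> acc=14897 shift=14
  byte[8]=0x08 cont=0 payload=0x08=8: acc |= 8<<14 -> acc=145969 shift=21 [end]
Varint 3: bytes[6:9] = B1 F4 08 -> value 145969 (3 byte(s))
  byte[9]=0xA4 cont=1 payload=0x24=36: acc |= 36<<0 -> acc=36 shift=7
  byte[10]=0x99 cont=1 payload=0x19=25: acc |= 25<<7 -> acc=3236 shift=14
  byte[11]=0x08 cont=0 payload=0x08=8: acc |= 8<<14 -> acc=134308 shift=21 [end]
Varint 4: bytes[9:12] = A4 99 08 -> value 134308 (3 byte(s))
  byte[12]=0x06 cont=0 payload=0x06=6: acc |= 6<<0 -> acc=6 shift=7 [end]
Varint 5: bytes[12:13] = 06 -> value 6 (1 byte(s))
  byte[13]=0xF7 cont=1 payload=0x77=119: acc |= 119<<0 -> acc=119 shift=7
  byte[14]=0x29 cont=0 payload=0x29=41: acc |= 41<<7 -> acc=5367 shift=14 [end]
Varint 6: bytes[13:15] = F7 29 -> value 5367 (2 byte(s))
  byte[15]=0xD0 cont=1 payload=0x50=80: acc |= 80<<0 -> acc=80 shift=7
  byte[16]=0x0B cont=0 payload=0x0B=11: acc |= 11<<7 -> acc=1488 shift=14 [end]
Varint 7: bytes[15:17] = D0 0B -> value 1488 (2 byte(s))

Answer: 6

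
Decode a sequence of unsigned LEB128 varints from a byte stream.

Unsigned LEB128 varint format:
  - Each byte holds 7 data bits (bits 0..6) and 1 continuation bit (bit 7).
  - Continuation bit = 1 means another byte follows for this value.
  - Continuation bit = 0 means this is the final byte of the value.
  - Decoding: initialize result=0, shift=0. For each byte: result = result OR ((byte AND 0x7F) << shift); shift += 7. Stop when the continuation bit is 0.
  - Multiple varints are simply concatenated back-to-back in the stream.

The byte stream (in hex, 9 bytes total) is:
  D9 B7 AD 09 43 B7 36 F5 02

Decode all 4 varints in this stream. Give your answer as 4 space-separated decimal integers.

Answer: 19618777 67 6967 373

Derivation:
  byte[0]=0xD9 cont=1 payload=0x59=89: acc |= 89<<0 -> acc=89 shift=7
  byte[1]=0xB7 cont=1 payload=0x37=55: acc |= 55<<7 -> acc=7129 shift=14
  byte[2]=0xAD cont=1 payload=0x2D=45: acc |= 45<<14 -> acc=744409 shift=21
  byte[3]=0x09 cont=0 payload=0x09=9: acc |= 9<<21 -> acc=19618777 shift=28 [end]
Varint 1: bytes[0:4] = D9 B7 AD 09 -> value 19618777 (4 byte(s))
  byte[4]=0x43 cont=0 payload=0x43=67: acc |= 67<<0 -> acc=67 shift=7 [end]
Varint 2: bytes[4:5] = 43 -> value 67 (1 byte(s))
  byte[5]=0xB7 cont=1 payload=0x37=55: acc |= 55<<0 -> acc=55 shift=7
  byte[6]=0x36 cont=0 payload=0x36=54: acc |= 54<<7 -> acc=6967 shift=14 [end]
Varint 3: bytes[5:7] = B7 36 -> value 6967 (2 byte(s))
  byte[7]=0xF5 cont=1 payload=0x75=117: acc |= 117<<0 -> acc=117 shift=7
  byte[8]=0x02 cont=0 payload=0x02=2: acc |= 2<<7 -> acc=373 shift=14 [end]
Varint 4: bytes[7:9] = F5 02 -> value 373 (2 byte(s))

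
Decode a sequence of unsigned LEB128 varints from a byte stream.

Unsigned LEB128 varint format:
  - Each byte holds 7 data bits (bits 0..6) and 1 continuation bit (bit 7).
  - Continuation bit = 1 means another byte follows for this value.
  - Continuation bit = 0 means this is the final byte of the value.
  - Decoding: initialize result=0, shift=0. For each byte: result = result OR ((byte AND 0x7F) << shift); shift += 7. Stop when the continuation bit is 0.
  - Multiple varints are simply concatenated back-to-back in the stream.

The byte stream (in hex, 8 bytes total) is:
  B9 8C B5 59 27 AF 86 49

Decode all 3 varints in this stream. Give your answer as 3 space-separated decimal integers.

Answer: 187516473 39 1196847

Derivation:
  byte[0]=0xB9 cont=1 payload=0x39=57: acc |= 57<<0 -> acc=57 shift=7
  byte[1]=0x8C cont=1 payload=0x0C=12: acc |= 12<<7 -> acc=1593 shift=14
  byte[2]=0xB5 cont=1 payload=0x35=53: acc |= 53<<14 -> acc=869945 shift=21
  byte[3]=0x59 cont=0 payload=0x59=89: acc |= 89<<21 -> acc=187516473 shift=28 [end]
Varint 1: bytes[0:4] = B9 8C B5 59 -> value 187516473 (4 byte(s))
  byte[4]=0x27 cont=0 payload=0x27=39: acc |= 39<<0 -> acc=39 shift=7 [end]
Varint 2: bytes[4:5] = 27 -> value 39 (1 byte(s))
  byte[5]=0xAF cont=1 payload=0x2F=47: acc |= 47<<0 -> acc=47 shift=7
  byte[6]=0x86 cont=1 payload=0x06=6: acc |= 6<<7 -> acc=815 shift=14
  byte[7]=0x49 cont=0 payload=0x49=73: acc |= 73<<14 -> acc=1196847 shift=21 [end]
Varint 3: bytes[5:8] = AF 86 49 -> value 1196847 (3 byte(s))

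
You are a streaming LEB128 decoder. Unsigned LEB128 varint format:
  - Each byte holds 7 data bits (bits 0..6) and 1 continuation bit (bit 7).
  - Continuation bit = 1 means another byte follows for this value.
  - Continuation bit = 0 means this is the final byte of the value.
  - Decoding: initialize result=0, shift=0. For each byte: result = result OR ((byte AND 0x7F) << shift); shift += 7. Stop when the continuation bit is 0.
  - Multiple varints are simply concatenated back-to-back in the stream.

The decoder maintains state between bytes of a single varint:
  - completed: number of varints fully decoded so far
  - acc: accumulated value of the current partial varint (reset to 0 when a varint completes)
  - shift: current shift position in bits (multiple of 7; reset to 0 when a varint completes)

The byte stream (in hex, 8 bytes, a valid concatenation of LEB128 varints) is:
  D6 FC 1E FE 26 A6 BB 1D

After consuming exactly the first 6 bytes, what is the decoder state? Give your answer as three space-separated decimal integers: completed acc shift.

byte[0]=0xD6 cont=1 payload=0x56: acc |= 86<<0 -> completed=0 acc=86 shift=7
byte[1]=0xFC cont=1 payload=0x7C: acc |= 124<<7 -> completed=0 acc=15958 shift=14
byte[2]=0x1E cont=0 payload=0x1E: varint #1 complete (value=507478); reset -> completed=1 acc=0 shift=0
byte[3]=0xFE cont=1 payload=0x7E: acc |= 126<<0 -> completed=1 acc=126 shift=7
byte[4]=0x26 cont=0 payload=0x26: varint #2 complete (value=4990); reset -> completed=2 acc=0 shift=0
byte[5]=0xA6 cont=1 payload=0x26: acc |= 38<<0 -> completed=2 acc=38 shift=7

Answer: 2 38 7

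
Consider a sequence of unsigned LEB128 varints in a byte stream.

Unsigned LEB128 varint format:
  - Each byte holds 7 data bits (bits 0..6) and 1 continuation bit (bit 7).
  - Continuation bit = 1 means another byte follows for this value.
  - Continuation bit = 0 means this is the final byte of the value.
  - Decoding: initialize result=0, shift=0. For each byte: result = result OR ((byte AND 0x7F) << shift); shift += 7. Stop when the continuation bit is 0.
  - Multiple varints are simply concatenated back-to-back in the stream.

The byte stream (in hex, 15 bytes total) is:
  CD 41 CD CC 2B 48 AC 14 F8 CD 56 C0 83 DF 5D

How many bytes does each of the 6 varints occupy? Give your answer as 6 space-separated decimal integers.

  byte[0]=0xCD cont=1 payload=0x4D=77: acc |= 77<<0 -> acc=77 shift=7
  byte[1]=0x41 cont=0 payload=0x41=65: acc |= 65<<7 -> acc=8397 shift=14 [end]
Varint 1: bytes[0:2] = CD 41 -> value 8397 (2 byte(s))
  byte[2]=0xCD cont=1 payload=0x4D=77: acc |= 77<<0 -> acc=77 shift=7
  byte[3]=0xCC cont=1 payload=0x4C=76: acc |= 76<<7 -> acc=9805 shift=14
  byte[4]=0x2B cont=0 payload=0x2B=43: acc |= 43<<14 -> acc=714317 shift=21 [end]
Varint 2: bytes[2:5] = CD CC 2B -> value 714317 (3 byte(s))
  byte[5]=0x48 cont=0 payload=0x48=72: acc |= 72<<0 -> acc=72 shift=7 [end]
Varint 3: bytes[5:6] = 48 -> value 72 (1 byte(s))
  byte[6]=0xAC cont=1 payload=0x2C=44: acc |= 44<<0 -> acc=44 shift=7
  byte[7]=0x14 cont=0 payload=0x14=20: acc |= 20<<7 -> acc=2604 shift=14 [end]
Varint 4: bytes[6:8] = AC 14 -> value 2604 (2 byte(s))
  byte[8]=0xF8 cont=1 payload=0x78=120: acc |= 120<<0 -> acc=120 shift=7
  byte[9]=0xCD cont=1 payload=0x4D=77: acc |= 77<<7 -> acc=9976 shift=14
  byte[10]=0x56 cont=0 payload=0x56=86: acc |= 86<<14 -> acc=1419000 shift=21 [end]
Varint 5: bytes[8:11] = F8 CD 56 -> value 1419000 (3 byte(s))
  byte[11]=0xC0 cont=1 payload=0x40=64: acc |= 64<<0 -> acc=64 shift=7
  byte[12]=0x83 cont=1 payload=0x03=3: acc |= 3<<7 -> acc=448 shift=14
  byte[13]=0xDF cont=1 payload=0x5F=95: acc |= 95<<14 -> acc=1556928 shift=21
  byte[14]=0x5D cont=0 payload=0x5D=93: acc |= 93<<21 -> acc=196592064 shift=28 [end]
Varint 6: bytes[11:15] = C0 83 DF 5D -> value 196592064 (4 byte(s))

Answer: 2 3 1 2 3 4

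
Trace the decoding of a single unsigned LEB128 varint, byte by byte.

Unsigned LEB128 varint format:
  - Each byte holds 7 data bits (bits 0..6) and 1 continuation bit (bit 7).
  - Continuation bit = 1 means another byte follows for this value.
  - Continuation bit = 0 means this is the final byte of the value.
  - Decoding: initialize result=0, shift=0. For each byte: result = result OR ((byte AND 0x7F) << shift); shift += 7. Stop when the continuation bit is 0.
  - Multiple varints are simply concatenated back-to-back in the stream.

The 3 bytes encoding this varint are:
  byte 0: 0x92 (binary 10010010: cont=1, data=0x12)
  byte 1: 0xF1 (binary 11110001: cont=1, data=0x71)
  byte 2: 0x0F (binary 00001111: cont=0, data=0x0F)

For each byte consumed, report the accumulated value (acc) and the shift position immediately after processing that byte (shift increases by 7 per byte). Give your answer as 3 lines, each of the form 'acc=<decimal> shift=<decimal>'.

byte 0=0x92: payload=0x12=18, contrib = 18<<0 = 18; acc -> 18, shift -> 7
byte 1=0xF1: payload=0x71=113, contrib = 113<<7 = 14464; acc -> 14482, shift -> 14
byte 2=0x0F: payload=0x0F=15, contrib = 15<<14 = 245760; acc -> 260242, shift -> 21

Answer: acc=18 shift=7
acc=14482 shift=14
acc=260242 shift=21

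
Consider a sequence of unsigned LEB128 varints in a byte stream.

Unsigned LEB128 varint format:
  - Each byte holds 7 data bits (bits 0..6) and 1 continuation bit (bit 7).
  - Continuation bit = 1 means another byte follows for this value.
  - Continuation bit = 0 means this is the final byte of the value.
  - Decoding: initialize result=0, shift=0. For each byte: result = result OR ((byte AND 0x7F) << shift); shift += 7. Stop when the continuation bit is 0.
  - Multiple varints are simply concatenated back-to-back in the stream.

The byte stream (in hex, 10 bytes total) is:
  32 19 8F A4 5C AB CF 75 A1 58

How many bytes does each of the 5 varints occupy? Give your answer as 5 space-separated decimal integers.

  byte[0]=0x32 cont=0 payload=0x32=50: acc |= 50<<0 -> acc=50 shift=7 [end]
Varint 1: bytes[0:1] = 32 -> value 50 (1 byte(s))
  byte[1]=0x19 cont=0 payload=0x19=25: acc |= 25<<0 -> acc=25 shift=7 [end]
Varint 2: bytes[1:2] = 19 -> value 25 (1 byte(s))
  byte[2]=0x8F cont=1 payload=0x0F=15: acc |= 15<<0 -> acc=15 shift=7
  byte[3]=0xA4 cont=1 payload=0x24=36: acc |= 36<<7 -> acc=4623 shift=14
  byte[4]=0x5C cont=0 payload=0x5C=92: acc |= 92<<14 -> acc=1511951 shift=21 [end]
Varint 3: bytes[2:5] = 8F A4 5C -> value 1511951 (3 byte(s))
  byte[5]=0xAB cont=1 payload=0x2B=43: acc |= 43<<0 -> acc=43 shift=7
  byte[6]=0xCF cont=1 payload=0x4F=79: acc |= 79<<7 -> acc=10155 shift=14
  byte[7]=0x75 cont=0 payload=0x75=117: acc |= 117<<14 -> acc=1927083 shift=21 [end]
Varint 4: bytes[5:8] = AB CF 75 -> value 1927083 (3 byte(s))
  byte[8]=0xA1 cont=1 payload=0x21=33: acc |= 33<<0 -> acc=33 shift=7
  byte[9]=0x58 cont=0 payload=0x58=88: acc |= 88<<7 -> acc=11297 shift=14 [end]
Varint 5: bytes[8:10] = A1 58 -> value 11297 (2 byte(s))

Answer: 1 1 3 3 2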